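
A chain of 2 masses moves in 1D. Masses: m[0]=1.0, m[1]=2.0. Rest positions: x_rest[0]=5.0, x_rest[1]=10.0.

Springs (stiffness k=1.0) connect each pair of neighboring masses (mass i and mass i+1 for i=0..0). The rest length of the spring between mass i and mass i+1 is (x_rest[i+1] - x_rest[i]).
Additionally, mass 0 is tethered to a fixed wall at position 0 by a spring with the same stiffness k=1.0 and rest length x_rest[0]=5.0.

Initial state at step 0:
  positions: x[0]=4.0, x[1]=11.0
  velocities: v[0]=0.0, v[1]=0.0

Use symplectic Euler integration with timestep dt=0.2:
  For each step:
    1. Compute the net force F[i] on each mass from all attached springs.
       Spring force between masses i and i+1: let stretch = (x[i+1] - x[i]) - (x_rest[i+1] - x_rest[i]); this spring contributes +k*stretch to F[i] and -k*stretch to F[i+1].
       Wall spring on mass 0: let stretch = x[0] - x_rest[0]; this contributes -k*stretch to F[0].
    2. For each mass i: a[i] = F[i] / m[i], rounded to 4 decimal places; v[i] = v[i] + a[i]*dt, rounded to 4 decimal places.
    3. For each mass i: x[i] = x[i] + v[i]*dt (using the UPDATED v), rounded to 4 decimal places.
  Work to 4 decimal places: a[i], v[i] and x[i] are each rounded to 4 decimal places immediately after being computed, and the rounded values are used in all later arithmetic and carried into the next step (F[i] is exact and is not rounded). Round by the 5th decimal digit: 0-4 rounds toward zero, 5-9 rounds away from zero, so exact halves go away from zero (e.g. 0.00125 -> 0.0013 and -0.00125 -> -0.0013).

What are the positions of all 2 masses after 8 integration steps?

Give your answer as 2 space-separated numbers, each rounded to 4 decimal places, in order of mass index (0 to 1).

Answer: 6.3972 10.1113

Derivation:
Step 0: x=[4.0000 11.0000] v=[0.0000 0.0000]
Step 1: x=[4.1200 10.9600] v=[0.6000 -0.2000]
Step 2: x=[4.3488 10.8832] v=[1.1440 -0.3840]
Step 3: x=[4.6650 10.7757] v=[1.5811 -0.5374]
Step 4: x=[5.0390 10.6460] v=[1.8702 -0.6485]
Step 5: x=[5.4358 10.5042] v=[1.9838 -0.7092]
Step 6: x=[5.8179 10.3610] v=[1.9103 -0.7160]
Step 7: x=[6.1490 10.2269] v=[1.6553 -0.6703]
Step 8: x=[6.3972 10.1113] v=[1.2411 -0.5781]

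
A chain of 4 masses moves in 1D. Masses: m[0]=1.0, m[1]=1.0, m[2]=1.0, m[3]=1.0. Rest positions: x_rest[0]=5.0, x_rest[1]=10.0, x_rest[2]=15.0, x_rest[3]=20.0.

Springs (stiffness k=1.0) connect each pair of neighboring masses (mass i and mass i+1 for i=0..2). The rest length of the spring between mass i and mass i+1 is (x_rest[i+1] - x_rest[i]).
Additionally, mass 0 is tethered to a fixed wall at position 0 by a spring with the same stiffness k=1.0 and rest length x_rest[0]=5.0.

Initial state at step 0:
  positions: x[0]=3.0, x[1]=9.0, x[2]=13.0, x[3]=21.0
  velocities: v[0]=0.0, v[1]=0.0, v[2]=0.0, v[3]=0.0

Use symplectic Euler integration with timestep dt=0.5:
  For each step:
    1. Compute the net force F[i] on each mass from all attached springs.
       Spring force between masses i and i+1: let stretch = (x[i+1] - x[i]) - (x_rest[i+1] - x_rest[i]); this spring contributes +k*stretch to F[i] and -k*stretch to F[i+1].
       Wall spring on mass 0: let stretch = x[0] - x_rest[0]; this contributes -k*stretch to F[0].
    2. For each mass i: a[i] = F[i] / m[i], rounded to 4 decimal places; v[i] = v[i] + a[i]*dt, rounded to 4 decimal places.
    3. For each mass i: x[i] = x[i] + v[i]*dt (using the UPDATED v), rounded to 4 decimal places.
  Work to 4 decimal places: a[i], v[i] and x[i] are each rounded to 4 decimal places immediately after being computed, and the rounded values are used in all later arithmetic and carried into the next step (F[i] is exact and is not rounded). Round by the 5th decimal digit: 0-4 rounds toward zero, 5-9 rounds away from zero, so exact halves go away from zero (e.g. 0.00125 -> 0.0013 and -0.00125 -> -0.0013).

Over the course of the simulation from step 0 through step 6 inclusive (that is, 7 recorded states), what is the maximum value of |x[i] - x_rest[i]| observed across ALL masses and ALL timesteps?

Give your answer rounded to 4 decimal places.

Step 0: x=[3.0000 9.0000 13.0000 21.0000] v=[0.0000 0.0000 0.0000 0.0000]
Step 1: x=[3.7500 8.5000 14.0000 20.2500] v=[1.5000 -1.0000 2.0000 -1.5000]
Step 2: x=[4.7500 8.1875 15.1875 19.1875] v=[2.0000 -0.6250 2.3750 -2.1250]
Step 3: x=[5.4219 8.7657 15.6250 18.3750] v=[1.3438 1.1563 0.8750 -1.6250]
Step 4: x=[5.5743 10.2228 15.0352 18.1250] v=[0.3048 2.9141 -1.1797 -0.5000]
Step 5: x=[5.4953 11.7209 14.0147 18.3526] v=[-0.1581 2.9961 -2.0410 0.4551]
Step 6: x=[5.5989 12.2360 13.5052 18.7457] v=[0.2071 1.0302 -1.0190 0.7862]
Max displacement = 2.2360

Answer: 2.2360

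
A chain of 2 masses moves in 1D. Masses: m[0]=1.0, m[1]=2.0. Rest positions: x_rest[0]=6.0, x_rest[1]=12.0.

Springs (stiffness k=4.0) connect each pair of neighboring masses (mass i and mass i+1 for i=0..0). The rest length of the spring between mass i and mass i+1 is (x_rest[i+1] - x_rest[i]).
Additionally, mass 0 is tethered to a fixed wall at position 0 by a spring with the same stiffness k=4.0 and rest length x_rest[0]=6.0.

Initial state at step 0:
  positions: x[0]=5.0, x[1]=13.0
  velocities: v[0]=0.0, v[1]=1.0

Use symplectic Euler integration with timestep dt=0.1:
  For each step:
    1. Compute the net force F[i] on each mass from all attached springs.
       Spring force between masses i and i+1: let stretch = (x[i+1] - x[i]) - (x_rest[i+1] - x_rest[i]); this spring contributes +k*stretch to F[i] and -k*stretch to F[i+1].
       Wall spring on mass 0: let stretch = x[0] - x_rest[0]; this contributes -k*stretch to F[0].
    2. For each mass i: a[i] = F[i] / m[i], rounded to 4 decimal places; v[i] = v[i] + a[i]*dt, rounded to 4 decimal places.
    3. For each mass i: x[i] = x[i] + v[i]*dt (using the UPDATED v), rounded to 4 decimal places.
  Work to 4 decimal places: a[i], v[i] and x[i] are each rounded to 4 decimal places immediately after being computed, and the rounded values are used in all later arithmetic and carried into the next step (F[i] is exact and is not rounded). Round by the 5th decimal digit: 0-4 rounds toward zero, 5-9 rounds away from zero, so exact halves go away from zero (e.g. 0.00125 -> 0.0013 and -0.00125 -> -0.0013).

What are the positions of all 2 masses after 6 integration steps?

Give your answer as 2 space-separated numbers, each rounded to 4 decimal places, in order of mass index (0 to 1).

Answer: 6.9368 12.8973

Derivation:
Step 0: x=[5.0000 13.0000] v=[0.0000 1.0000]
Step 1: x=[5.1200 13.0600] v=[1.2000 0.6000]
Step 2: x=[5.3528 13.0812] v=[2.3280 0.2120]
Step 3: x=[5.6806 13.0678] v=[3.2782 -0.1337]
Step 4: x=[6.0767 13.0267] v=[3.9608 -0.4111]
Step 5: x=[6.5077 12.9666] v=[4.3101 -0.6011]
Step 6: x=[6.9368 12.8973] v=[4.2906 -0.6929]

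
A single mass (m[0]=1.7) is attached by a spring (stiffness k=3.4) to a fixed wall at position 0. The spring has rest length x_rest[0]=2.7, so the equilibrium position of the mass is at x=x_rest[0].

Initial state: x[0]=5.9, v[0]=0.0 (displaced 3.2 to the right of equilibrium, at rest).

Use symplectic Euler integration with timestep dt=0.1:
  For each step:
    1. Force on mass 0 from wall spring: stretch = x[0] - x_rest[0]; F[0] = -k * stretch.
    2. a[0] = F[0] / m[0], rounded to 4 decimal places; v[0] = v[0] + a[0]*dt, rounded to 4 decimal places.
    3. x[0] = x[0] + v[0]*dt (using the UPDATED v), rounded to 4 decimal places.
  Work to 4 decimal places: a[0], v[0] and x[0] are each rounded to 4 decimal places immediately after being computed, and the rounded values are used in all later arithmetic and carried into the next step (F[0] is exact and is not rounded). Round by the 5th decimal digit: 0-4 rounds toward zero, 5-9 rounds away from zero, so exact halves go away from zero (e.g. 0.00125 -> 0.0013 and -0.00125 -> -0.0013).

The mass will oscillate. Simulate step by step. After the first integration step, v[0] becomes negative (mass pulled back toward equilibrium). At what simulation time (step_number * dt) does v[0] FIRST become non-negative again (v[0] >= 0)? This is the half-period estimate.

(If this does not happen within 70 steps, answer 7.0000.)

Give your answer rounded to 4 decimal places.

Answer: 2.3000

Derivation:
Step 0: x=[5.9000] v=[0.0000]
Step 1: x=[5.8360] v=[-0.6400]
Step 2: x=[5.7093] v=[-1.2672]
Step 3: x=[5.5224] v=[-1.8691]
Step 4: x=[5.2790] v=[-2.4336]
Step 5: x=[4.9841] v=[-2.9494]
Step 6: x=[4.6435] v=[-3.4062]
Step 7: x=[4.2640] v=[-3.7949]
Step 8: x=[3.8532] v=[-4.1077]
Step 9: x=[3.4194] v=[-4.3383]
Step 10: x=[2.9712] v=[-4.4822]
Step 11: x=[2.5176] v=[-4.5364]
Step 12: x=[2.0676] v=[-4.4999]
Step 13: x=[1.6303] v=[-4.3734]
Step 14: x=[1.2144] v=[-4.1595]
Step 15: x=[0.8282] v=[-3.8624]
Step 16: x=[0.4794] v=[-3.4880]
Step 17: x=[0.1750] v=[-3.0439]
Step 18: x=[-0.0789] v=[-2.5389]
Step 19: x=[-0.2772] v=[-1.9831]
Step 20: x=[-0.4160] v=[-1.3877]
Step 21: x=[-0.4925] v=[-0.7645]
Step 22: x=[-0.5051] v=[-0.1260]
Step 23: x=[-0.4536] v=[0.5150]
First v>=0 after going negative at step 23, time=2.3000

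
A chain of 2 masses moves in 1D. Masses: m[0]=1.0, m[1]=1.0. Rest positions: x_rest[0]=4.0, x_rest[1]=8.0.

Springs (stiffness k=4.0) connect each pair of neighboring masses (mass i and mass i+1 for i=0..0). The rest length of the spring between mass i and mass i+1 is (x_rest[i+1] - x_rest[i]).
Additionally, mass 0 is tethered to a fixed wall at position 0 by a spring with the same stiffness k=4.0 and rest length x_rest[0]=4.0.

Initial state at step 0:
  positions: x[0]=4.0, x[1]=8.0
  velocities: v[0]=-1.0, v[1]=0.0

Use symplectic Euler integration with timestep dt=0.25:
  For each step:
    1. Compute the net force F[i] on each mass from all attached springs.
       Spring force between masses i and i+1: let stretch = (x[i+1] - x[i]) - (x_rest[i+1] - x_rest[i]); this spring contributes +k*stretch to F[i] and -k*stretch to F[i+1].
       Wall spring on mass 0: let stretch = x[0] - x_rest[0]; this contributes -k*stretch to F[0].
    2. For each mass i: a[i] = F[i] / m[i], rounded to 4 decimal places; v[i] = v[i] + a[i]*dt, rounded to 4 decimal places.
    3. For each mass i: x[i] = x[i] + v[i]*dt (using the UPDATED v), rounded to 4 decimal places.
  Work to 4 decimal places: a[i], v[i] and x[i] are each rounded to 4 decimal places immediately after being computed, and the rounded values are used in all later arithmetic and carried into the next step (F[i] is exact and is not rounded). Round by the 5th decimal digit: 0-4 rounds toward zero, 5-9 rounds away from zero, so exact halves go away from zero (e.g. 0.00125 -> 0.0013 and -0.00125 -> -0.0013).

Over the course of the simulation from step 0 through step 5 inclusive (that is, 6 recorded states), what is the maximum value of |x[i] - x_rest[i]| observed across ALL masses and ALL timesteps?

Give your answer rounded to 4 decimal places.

Step 0: x=[4.0000 8.0000] v=[-1.0000 0.0000]
Step 1: x=[3.7500 8.0000] v=[-1.0000 0.0000]
Step 2: x=[3.6250 7.9375] v=[-0.5000 -0.2500]
Step 3: x=[3.6719 7.7969] v=[0.1875 -0.5625]
Step 4: x=[3.8321 7.6250] v=[0.6406 -0.6875]
Step 5: x=[3.9825 7.5049] v=[0.6014 -0.4804]
Max displacement = 0.4951

Answer: 0.4951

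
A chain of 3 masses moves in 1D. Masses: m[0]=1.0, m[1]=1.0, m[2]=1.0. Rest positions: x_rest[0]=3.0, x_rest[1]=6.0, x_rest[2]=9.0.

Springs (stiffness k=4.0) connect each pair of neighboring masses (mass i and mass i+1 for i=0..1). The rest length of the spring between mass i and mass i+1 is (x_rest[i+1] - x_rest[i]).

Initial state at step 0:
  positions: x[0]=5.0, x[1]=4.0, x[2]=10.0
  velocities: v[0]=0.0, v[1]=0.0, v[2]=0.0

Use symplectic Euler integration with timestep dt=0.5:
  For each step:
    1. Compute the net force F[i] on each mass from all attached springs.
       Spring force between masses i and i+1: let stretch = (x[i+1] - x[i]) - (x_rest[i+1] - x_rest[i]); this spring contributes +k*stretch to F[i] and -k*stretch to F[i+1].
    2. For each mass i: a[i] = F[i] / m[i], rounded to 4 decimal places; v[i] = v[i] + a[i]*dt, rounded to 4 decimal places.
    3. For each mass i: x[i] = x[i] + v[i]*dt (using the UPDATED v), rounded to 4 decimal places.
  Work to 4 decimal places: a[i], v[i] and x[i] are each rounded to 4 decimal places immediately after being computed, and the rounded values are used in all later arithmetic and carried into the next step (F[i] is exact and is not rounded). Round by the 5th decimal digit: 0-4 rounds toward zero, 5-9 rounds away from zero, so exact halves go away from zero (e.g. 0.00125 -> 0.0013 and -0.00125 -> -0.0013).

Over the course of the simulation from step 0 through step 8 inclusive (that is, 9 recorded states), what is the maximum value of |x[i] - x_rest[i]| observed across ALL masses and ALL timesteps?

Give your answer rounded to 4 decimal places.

Answer: 5.0000

Derivation:
Step 0: x=[5.0000 4.0000 10.0000] v=[0.0000 0.0000 0.0000]
Step 1: x=[1.0000 11.0000 7.0000] v=[-8.0000 14.0000 -6.0000]
Step 2: x=[4.0000 4.0000 11.0000] v=[6.0000 -14.0000 8.0000]
Step 3: x=[4.0000 4.0000 11.0000] v=[0.0000 0.0000 0.0000]
Step 4: x=[1.0000 11.0000 7.0000] v=[-6.0000 14.0000 -8.0000]
Step 5: x=[5.0000 4.0000 10.0000] v=[8.0000 -14.0000 6.0000]
Step 6: x=[5.0000 4.0000 10.0000] v=[0.0000 0.0000 0.0000]
Step 7: x=[1.0000 11.0000 7.0000] v=[-8.0000 14.0000 -6.0000]
Step 8: x=[4.0000 4.0000 11.0000] v=[6.0000 -14.0000 8.0000]
Max displacement = 5.0000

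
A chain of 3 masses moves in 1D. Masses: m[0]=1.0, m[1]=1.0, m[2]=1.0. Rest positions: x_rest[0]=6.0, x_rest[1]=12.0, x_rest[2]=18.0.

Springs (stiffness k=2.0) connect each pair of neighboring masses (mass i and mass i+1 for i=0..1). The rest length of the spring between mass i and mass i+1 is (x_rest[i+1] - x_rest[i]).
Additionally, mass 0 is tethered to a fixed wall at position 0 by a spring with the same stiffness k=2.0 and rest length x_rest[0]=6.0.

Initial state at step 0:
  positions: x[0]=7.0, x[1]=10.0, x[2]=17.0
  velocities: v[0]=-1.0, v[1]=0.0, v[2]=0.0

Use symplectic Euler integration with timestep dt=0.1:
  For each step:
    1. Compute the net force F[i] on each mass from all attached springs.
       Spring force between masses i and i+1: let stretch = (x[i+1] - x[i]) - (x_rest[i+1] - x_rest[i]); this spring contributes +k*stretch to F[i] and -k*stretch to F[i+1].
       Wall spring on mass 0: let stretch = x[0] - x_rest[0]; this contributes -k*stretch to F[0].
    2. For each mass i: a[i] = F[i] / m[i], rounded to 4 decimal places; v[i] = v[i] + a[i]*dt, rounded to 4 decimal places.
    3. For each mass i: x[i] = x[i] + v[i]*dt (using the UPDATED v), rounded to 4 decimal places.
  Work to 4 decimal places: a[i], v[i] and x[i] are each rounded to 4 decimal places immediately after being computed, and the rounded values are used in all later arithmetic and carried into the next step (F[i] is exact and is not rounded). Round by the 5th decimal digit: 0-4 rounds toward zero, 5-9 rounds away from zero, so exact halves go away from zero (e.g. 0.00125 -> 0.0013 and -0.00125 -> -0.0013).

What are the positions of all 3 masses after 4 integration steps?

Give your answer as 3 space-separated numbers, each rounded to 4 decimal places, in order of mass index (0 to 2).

Answer: 5.9088 10.7053 16.8288

Derivation:
Step 0: x=[7.0000 10.0000 17.0000] v=[-1.0000 0.0000 0.0000]
Step 1: x=[6.8200 10.0800 16.9800] v=[-1.8000 0.8000 -0.2000]
Step 2: x=[6.5688 10.2328 16.9420] v=[-2.5120 1.5280 -0.3800]
Step 3: x=[6.2595 10.4465 16.8898] v=[-3.0930 2.1370 -0.5218]
Step 4: x=[5.9088 10.7053 16.8288] v=[-3.5075 2.5883 -0.6105]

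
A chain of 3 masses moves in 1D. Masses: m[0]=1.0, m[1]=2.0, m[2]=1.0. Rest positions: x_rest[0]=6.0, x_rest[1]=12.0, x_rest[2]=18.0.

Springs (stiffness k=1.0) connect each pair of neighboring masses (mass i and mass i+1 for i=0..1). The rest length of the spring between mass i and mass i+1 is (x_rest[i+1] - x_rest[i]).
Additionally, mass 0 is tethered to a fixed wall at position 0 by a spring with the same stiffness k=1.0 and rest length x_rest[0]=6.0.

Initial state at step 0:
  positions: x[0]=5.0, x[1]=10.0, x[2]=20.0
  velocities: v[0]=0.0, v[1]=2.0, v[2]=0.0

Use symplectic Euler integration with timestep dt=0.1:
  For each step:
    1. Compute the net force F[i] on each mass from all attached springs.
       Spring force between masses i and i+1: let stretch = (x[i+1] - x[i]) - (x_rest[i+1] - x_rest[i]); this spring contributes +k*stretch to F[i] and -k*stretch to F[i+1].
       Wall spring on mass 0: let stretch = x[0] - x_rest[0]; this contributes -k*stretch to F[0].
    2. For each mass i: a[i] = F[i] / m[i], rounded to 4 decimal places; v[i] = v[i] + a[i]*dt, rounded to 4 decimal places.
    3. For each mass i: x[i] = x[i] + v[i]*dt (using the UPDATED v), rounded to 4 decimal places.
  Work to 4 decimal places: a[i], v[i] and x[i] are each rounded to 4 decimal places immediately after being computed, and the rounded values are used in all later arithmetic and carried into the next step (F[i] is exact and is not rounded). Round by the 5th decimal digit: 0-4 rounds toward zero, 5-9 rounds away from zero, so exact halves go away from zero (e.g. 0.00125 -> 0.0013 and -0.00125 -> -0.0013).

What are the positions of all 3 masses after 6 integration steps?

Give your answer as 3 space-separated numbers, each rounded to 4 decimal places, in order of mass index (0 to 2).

Answer: 5.0835 11.6266 19.2725

Derivation:
Step 0: x=[5.0000 10.0000 20.0000] v=[0.0000 2.0000 0.0000]
Step 1: x=[5.0000 10.2250 19.9600] v=[0.0000 2.2500 -0.4000]
Step 2: x=[5.0023 10.4726 19.8827] v=[0.0225 2.4755 -0.7735]
Step 3: x=[5.0092 10.7399 19.7713] v=[0.0693 2.6725 -1.1145]
Step 4: x=[5.0234 11.0237 19.6295] v=[0.1415 2.8375 -1.4176]
Step 5: x=[5.0473 11.3205 19.4617] v=[0.2392 2.9678 -1.6782]
Step 6: x=[5.0835 11.6266 19.2725] v=[0.3618 3.0612 -1.8923]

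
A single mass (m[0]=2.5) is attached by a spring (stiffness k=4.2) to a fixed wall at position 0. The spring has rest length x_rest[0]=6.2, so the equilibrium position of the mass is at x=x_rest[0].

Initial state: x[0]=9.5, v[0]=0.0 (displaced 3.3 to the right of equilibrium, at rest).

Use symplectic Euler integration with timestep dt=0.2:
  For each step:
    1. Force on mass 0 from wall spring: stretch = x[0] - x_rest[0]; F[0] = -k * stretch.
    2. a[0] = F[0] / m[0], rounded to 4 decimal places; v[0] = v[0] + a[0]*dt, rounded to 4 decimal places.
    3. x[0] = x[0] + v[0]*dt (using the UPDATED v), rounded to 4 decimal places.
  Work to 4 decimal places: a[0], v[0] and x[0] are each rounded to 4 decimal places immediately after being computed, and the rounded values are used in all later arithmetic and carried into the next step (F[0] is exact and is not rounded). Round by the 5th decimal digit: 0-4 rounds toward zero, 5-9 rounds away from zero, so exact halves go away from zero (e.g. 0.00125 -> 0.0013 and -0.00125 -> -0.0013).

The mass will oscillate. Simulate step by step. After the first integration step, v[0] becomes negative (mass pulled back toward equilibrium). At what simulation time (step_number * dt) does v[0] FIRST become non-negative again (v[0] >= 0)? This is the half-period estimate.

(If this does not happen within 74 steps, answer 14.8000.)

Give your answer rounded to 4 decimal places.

Answer: 2.6000

Derivation:
Step 0: x=[9.5000] v=[0.0000]
Step 1: x=[9.2782] v=[-1.1088]
Step 2: x=[8.8496] v=[-2.1431]
Step 3: x=[8.2429] v=[-3.0334]
Step 4: x=[7.4989] v=[-3.7198]
Step 5: x=[6.6677] v=[-4.1562]
Step 6: x=[5.8050] v=[-4.3133]
Step 7: x=[4.9689] v=[-4.1806]
Step 8: x=[4.2155] v=[-3.7670]
Step 9: x=[3.5955] v=[-3.1002]
Step 10: x=[3.1505] v=[-2.2251]
Step 11: x=[2.9104] v=[-1.2005]
Step 12: x=[2.8914] v=[-0.0952]
Step 13: x=[3.0947] v=[1.0165]
First v>=0 after going negative at step 13, time=2.6000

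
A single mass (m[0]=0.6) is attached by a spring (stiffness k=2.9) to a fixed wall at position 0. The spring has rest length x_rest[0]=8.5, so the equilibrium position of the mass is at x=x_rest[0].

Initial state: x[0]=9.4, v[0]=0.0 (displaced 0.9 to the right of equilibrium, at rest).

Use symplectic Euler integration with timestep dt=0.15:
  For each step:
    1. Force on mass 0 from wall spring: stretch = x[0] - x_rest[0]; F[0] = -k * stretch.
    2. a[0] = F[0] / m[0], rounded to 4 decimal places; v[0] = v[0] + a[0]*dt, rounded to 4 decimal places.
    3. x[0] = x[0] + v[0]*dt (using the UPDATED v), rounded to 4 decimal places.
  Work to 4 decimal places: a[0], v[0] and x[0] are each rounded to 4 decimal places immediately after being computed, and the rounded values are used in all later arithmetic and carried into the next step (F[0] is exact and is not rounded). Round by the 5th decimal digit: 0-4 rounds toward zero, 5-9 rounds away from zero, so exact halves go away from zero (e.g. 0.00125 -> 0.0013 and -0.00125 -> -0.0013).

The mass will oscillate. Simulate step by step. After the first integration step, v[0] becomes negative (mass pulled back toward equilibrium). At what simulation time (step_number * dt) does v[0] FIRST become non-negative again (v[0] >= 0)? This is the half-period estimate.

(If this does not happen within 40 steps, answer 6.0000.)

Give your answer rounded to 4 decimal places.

Step 0: x=[9.4000] v=[0.0000]
Step 1: x=[9.3021] v=[-0.6525]
Step 2: x=[9.1170] v=[-1.2340]
Step 3: x=[8.8648] v=[-1.6813]
Step 4: x=[8.5729] v=[-1.9458]
Step 5: x=[8.2731] v=[-1.9987]
Step 6: x=[7.9980] v=[-1.8342]
Step 7: x=[7.7775] v=[-1.4703]
Step 8: x=[7.6355] v=[-0.9465]
Step 9: x=[7.5875] v=[-0.3197]
Step 10: x=[7.6388] v=[0.3419]
First v>=0 after going negative at step 10, time=1.5000

Answer: 1.5000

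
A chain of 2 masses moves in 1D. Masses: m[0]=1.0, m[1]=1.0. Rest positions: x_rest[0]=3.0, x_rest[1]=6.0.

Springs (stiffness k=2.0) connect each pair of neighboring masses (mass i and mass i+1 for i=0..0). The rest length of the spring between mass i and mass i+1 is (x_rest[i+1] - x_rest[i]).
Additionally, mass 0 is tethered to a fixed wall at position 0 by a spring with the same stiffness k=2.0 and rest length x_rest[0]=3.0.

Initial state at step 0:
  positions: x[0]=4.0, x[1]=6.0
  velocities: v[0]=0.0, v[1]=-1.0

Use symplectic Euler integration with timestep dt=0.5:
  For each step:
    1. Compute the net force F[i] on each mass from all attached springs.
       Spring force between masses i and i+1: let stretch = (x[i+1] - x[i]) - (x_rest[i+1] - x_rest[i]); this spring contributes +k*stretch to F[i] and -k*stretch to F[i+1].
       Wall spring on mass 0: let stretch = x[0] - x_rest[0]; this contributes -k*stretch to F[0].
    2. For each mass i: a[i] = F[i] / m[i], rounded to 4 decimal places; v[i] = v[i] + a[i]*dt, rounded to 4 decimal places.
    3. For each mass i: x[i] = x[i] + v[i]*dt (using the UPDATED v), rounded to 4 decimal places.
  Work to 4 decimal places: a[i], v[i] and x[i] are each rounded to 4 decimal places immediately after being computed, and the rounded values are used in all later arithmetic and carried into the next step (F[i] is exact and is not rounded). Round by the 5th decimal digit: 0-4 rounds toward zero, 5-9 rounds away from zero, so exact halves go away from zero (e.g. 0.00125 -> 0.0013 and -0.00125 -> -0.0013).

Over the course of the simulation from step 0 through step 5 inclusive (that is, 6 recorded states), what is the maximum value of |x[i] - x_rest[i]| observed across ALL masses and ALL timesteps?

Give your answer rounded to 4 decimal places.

Answer: 1.5000

Derivation:
Step 0: x=[4.0000 6.0000] v=[0.0000 -1.0000]
Step 1: x=[3.0000 6.0000] v=[-2.0000 0.0000]
Step 2: x=[2.0000 6.0000] v=[-2.0000 0.0000]
Step 3: x=[2.0000 5.5000] v=[0.0000 -1.0000]
Step 4: x=[2.7500 4.7500] v=[1.5000 -1.5000]
Step 5: x=[3.1250 4.5000] v=[0.7500 -0.5000]
Max displacement = 1.5000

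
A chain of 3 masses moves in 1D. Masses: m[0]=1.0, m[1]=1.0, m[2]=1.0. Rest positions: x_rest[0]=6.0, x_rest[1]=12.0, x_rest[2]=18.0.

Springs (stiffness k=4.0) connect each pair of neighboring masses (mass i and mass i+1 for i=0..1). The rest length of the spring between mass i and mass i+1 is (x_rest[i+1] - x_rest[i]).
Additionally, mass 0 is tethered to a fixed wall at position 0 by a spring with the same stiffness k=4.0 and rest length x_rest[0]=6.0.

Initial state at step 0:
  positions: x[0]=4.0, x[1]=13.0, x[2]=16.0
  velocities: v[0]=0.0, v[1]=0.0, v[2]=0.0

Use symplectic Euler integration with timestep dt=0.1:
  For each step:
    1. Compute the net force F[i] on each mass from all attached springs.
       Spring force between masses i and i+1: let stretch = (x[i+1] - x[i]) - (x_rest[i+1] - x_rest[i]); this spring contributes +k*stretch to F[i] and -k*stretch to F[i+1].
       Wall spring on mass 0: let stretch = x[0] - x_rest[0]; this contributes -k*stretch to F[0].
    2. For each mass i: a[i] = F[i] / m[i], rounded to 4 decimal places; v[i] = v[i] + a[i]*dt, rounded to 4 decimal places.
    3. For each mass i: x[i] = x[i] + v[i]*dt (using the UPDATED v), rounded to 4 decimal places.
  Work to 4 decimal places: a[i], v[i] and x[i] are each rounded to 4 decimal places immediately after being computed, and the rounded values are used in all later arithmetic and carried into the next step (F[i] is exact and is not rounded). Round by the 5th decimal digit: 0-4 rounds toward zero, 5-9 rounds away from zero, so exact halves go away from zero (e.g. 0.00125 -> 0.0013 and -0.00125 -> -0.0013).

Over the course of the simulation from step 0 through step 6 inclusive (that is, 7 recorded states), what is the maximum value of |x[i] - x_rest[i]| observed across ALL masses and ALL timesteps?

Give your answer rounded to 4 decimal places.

Answer: 2.1259

Derivation:
Step 0: x=[4.0000 13.0000 16.0000] v=[0.0000 0.0000 0.0000]
Step 1: x=[4.2000 12.7600 16.1200] v=[2.0000 -2.4000 1.2000]
Step 2: x=[4.5744 12.3120 16.3456] v=[3.7440 -4.4800 2.2560]
Step 3: x=[5.0753 11.7158 16.6499] v=[5.0093 -5.9616 3.0426]
Step 4: x=[5.6388 11.0514 16.9968] v=[5.6354 -6.6442 3.4690]
Step 5: x=[6.1933 10.4083 17.3459] v=[5.5449 -6.4311 3.4908]
Step 6: x=[6.6687 9.8741 17.6575] v=[4.7536 -5.3421 3.1158]
Max displacement = 2.1259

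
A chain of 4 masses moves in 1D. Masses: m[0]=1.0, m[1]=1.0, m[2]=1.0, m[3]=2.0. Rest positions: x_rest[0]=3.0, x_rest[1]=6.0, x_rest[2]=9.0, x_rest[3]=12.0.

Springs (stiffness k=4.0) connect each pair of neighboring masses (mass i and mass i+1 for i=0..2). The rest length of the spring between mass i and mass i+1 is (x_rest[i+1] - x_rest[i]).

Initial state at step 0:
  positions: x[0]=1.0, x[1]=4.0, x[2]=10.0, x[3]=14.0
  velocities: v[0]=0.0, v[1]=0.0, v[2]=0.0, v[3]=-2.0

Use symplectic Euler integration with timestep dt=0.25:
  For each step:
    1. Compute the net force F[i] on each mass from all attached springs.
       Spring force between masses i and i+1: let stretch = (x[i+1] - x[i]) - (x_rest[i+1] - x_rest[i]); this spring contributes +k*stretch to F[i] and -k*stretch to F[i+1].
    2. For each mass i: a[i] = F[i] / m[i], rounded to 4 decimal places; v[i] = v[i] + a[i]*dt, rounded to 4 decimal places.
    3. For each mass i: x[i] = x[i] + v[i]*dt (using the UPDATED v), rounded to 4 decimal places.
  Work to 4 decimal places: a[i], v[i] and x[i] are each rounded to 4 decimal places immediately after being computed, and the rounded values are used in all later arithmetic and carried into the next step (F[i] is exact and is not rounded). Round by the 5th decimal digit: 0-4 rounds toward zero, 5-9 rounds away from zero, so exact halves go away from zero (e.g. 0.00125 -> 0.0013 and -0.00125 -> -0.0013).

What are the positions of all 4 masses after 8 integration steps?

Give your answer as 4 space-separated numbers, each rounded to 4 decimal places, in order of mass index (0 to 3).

Step 0: x=[1.0000 4.0000 10.0000 14.0000] v=[0.0000 0.0000 0.0000 -2.0000]
Step 1: x=[1.0000 4.7500 9.5000 13.3750] v=[0.0000 3.0000 -2.0000 -2.5000]
Step 2: x=[1.1875 5.7500 8.7813 12.6406] v=[0.7500 4.0000 -2.8750 -2.9375]
Step 3: x=[1.7656 6.3672 8.2696 11.7988] v=[2.3125 2.4688 -2.0470 -3.3672]
Step 4: x=[2.7441 6.3096 8.1646 10.8909] v=[3.9141 -0.2304 -0.4202 -3.6318]
Step 5: x=[3.8640 5.8244 8.2774 10.0172] v=[4.4796 -1.9409 0.4511 -3.4950]
Step 6: x=[4.7240 5.4623 8.2119 9.3010] v=[3.4400 -1.4483 -0.2621 -2.8649]
Step 7: x=[5.0186 5.6031 7.7313 8.8236] v=[1.1783 0.5630 -1.9226 -1.9095]
Step 8: x=[4.7093 6.1298 6.9917 8.5847] v=[-1.2372 2.1067 -2.9585 -0.9557]

Answer: 4.7093 6.1298 6.9917 8.5847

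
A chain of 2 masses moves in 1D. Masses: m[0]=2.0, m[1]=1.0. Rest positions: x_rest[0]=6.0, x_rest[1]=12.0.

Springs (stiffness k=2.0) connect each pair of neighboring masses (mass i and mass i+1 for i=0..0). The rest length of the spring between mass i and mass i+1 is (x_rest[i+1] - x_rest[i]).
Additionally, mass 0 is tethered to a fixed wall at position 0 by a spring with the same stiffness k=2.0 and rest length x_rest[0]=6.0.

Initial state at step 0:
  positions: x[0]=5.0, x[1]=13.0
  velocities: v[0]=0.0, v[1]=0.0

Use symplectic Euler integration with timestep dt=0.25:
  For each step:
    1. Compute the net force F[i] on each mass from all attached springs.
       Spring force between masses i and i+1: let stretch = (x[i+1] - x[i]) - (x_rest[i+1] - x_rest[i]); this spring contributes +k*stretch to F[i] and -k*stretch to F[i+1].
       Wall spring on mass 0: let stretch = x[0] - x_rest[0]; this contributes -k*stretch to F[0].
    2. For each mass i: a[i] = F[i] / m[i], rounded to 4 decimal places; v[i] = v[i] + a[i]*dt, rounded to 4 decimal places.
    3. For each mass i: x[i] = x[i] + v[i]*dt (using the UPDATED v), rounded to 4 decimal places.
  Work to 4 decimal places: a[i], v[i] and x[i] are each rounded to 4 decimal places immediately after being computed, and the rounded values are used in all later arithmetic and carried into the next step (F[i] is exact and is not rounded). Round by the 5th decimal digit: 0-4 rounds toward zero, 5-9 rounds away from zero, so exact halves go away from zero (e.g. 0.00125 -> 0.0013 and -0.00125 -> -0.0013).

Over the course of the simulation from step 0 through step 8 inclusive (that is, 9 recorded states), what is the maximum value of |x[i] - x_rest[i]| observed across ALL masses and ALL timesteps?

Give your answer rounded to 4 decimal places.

Answer: 1.2993

Derivation:
Step 0: x=[5.0000 13.0000] v=[0.0000 0.0000]
Step 1: x=[5.1875 12.7500] v=[0.7500 -1.0000]
Step 2: x=[5.5235 12.3047] v=[1.3438 -1.7813]
Step 3: x=[5.9381 11.7617] v=[1.6582 -2.1719]
Step 4: x=[6.3455 11.2408] v=[1.6296 -2.0837]
Step 5: x=[6.6623 10.8580] v=[1.2671 -1.5314]
Step 6: x=[6.8249 10.7007] v=[0.6505 -0.6293]
Step 7: x=[6.8032 10.8089] v=[-0.0868 0.4328]
Step 8: x=[6.6067 11.1664] v=[-0.7862 1.4300]
Max displacement = 1.2993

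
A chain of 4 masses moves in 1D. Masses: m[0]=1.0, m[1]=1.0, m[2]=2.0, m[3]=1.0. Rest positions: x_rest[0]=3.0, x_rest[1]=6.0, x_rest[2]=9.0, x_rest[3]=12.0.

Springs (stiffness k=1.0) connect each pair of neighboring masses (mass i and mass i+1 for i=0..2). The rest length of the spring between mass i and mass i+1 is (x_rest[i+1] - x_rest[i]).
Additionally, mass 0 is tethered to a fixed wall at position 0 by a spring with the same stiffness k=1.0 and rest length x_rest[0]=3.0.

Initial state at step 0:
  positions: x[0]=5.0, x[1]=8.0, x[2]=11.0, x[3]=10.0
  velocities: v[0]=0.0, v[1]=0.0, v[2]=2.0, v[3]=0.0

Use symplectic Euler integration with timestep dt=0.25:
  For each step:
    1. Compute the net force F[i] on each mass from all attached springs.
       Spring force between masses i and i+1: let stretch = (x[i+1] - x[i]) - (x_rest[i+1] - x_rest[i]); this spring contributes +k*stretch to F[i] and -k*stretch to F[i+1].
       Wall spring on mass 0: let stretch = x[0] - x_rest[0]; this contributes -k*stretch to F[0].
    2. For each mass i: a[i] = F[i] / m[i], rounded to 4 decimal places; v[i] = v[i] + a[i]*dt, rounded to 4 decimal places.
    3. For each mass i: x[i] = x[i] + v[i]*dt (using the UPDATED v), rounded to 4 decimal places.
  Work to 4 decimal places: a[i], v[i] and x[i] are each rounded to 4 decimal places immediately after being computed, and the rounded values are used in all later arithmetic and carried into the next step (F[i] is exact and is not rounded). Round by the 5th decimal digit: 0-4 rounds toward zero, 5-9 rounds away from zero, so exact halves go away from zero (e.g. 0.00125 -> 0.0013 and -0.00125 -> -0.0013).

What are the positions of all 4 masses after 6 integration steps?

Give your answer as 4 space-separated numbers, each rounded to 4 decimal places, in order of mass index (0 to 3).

Step 0: x=[5.0000 8.0000 11.0000 10.0000] v=[0.0000 0.0000 2.0000 0.0000]
Step 1: x=[4.8750 8.0000 11.3750 10.2500] v=[-0.5000 0.0000 1.5000 1.0000]
Step 2: x=[4.6406 8.0156 11.6094 10.7578] v=[-0.9375 0.0625 0.9375 2.0313]
Step 3: x=[4.3271 8.0449 11.7049 11.5064] v=[-1.2539 0.1172 0.3818 2.9942]
Step 4: x=[3.9756 8.0706 11.6798 12.4549] v=[-1.4062 0.1028 -0.1005 3.7938]
Step 5: x=[3.6315 8.0659 11.5661 13.5424] v=[-1.3764 -0.0187 -0.4548 4.3500]
Step 6: x=[3.3376 8.0028 11.4048 14.6939] v=[-1.1757 -0.2523 -0.6453 4.6059]

Answer: 3.3376 8.0028 11.4048 14.6939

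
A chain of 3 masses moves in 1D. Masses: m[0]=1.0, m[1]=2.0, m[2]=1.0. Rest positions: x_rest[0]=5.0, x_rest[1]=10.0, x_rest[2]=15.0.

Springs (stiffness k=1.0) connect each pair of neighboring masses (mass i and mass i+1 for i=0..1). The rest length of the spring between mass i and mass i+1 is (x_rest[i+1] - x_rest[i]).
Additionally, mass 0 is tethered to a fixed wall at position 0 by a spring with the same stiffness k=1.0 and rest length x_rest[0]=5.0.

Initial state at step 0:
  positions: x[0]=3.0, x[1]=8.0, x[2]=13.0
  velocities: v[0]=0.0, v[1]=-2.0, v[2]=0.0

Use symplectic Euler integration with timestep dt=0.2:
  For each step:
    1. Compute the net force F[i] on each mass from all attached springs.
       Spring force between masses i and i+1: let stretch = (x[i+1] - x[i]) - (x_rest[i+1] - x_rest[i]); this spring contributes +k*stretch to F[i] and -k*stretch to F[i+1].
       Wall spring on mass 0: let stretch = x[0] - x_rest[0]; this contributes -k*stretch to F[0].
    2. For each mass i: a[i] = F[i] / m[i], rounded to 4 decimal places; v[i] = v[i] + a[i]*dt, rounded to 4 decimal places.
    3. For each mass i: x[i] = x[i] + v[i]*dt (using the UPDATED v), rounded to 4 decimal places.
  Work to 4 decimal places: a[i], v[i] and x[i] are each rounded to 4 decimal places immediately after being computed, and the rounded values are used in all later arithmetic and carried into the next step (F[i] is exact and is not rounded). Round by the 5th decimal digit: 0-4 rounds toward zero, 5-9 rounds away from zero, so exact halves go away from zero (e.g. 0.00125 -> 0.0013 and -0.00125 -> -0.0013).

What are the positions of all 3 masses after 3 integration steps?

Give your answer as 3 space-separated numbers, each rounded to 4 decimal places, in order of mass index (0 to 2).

Answer: 3.3865 6.8705 12.9373

Derivation:
Step 0: x=[3.0000 8.0000 13.0000] v=[0.0000 -2.0000 0.0000]
Step 1: x=[3.0800 7.6000 13.0000] v=[0.4000 -2.0000 0.0000]
Step 2: x=[3.2176 7.2176 12.9840] v=[0.6880 -1.9120 -0.0800]
Step 3: x=[3.3865 6.8705 12.9373] v=[0.8445 -1.7354 -0.2333]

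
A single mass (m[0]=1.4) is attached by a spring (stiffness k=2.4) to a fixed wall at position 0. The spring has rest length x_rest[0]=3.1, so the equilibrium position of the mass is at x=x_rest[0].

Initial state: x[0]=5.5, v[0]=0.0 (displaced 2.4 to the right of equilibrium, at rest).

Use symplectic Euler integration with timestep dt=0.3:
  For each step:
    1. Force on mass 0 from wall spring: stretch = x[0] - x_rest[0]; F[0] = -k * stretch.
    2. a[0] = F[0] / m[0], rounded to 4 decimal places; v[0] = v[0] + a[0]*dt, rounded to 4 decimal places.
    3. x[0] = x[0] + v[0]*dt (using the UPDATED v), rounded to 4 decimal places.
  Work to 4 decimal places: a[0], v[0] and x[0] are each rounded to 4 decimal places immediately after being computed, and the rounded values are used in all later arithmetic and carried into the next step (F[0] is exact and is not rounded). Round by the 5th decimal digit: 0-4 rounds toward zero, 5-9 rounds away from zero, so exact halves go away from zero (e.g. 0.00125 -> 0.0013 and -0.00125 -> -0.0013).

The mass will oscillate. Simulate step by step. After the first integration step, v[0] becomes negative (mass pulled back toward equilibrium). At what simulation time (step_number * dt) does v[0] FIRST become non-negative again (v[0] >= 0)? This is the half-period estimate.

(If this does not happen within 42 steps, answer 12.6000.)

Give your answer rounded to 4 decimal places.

Answer: 2.4000

Derivation:
Step 0: x=[5.5000] v=[0.0000]
Step 1: x=[5.1297] v=[-1.2343]
Step 2: x=[4.4462] v=[-2.2782]
Step 3: x=[3.5551] v=[-2.9705]
Step 4: x=[2.5937] v=[-3.2046]
Step 5: x=[1.7104] v=[-2.9442]
Step 6: x=[1.0416] v=[-2.2295]
Step 7: x=[0.6903] v=[-1.1709]
Step 8: x=[0.7108] v=[0.0684]
First v>=0 after going negative at step 8, time=2.4000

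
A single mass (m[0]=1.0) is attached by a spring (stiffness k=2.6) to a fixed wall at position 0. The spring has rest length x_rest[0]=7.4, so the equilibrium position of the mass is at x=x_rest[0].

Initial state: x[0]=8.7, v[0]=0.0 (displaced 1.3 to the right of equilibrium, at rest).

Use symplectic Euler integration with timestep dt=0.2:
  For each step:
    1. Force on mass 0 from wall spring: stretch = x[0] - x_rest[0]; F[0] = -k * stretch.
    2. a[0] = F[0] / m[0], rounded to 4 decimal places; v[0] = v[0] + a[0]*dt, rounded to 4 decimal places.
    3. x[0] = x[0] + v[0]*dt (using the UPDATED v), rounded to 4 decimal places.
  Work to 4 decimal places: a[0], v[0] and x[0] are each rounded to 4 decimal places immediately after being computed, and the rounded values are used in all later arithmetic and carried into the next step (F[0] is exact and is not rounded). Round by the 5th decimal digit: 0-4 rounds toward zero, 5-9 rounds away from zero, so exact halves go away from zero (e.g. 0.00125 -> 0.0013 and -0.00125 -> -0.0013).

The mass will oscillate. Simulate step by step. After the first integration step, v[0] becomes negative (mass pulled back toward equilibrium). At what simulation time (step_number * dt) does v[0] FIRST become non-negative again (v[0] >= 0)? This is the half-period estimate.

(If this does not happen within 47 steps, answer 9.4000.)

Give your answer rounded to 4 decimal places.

Step 0: x=[8.7000] v=[0.0000]
Step 1: x=[8.5648] v=[-0.6760]
Step 2: x=[8.3085] v=[-1.2817]
Step 3: x=[7.9577] v=[-1.7541]
Step 4: x=[7.5489] v=[-2.0441]
Step 5: x=[7.1246] v=[-2.1215]
Step 6: x=[6.7289] v=[-1.9783]
Step 7: x=[6.4030] v=[-1.6293]
Step 8: x=[6.1808] v=[-1.1109]
Step 9: x=[6.0854] v=[-0.4769]
Step 10: x=[6.1267] v=[0.2067]
First v>=0 after going negative at step 10, time=2.0000

Answer: 2.0000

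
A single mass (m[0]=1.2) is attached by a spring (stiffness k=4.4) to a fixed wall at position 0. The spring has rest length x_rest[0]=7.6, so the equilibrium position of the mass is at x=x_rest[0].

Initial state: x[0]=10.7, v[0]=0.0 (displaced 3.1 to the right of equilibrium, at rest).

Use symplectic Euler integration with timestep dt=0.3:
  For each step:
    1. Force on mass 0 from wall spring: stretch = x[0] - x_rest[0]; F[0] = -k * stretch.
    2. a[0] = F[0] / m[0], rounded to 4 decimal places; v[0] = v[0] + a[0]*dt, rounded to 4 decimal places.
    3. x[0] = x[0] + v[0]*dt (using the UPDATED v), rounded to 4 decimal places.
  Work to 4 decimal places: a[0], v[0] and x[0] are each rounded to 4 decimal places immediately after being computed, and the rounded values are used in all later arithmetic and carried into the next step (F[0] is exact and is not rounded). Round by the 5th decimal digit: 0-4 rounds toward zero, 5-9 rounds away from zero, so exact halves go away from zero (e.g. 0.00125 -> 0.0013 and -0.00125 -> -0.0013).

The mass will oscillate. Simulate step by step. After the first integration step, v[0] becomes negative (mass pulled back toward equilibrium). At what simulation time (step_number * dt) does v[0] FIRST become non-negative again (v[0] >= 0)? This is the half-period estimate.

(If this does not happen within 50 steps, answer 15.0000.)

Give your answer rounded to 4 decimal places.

Answer: 1.8000

Derivation:
Step 0: x=[10.7000] v=[0.0000]
Step 1: x=[9.6770] v=[-3.4100]
Step 2: x=[7.9686] v=[-5.6947]
Step 3: x=[6.1385] v=[-6.1002]
Step 4: x=[4.7907] v=[-4.4926]
Step 5: x=[4.3700] v=[-1.4024]
Step 6: x=[5.0152] v=[2.1506]
First v>=0 after going negative at step 6, time=1.8000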